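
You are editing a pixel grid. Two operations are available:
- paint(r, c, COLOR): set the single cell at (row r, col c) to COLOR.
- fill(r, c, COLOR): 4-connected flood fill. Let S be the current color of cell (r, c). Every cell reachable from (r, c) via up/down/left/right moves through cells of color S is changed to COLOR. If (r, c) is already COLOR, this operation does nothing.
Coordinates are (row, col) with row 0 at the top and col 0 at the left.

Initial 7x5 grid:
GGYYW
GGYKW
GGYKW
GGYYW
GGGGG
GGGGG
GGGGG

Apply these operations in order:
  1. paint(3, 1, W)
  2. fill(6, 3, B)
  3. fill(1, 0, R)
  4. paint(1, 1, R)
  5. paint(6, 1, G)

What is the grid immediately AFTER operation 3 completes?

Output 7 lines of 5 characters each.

Answer: RRYYW
RRYKW
RRYKW
RWYYW
RRRRR
RRRRR
RRRRR

Derivation:
After op 1 paint(3,1,W):
GGYYW
GGYKW
GGYKW
GWYYW
GGGGG
GGGGG
GGGGG
After op 2 fill(6,3,B) [22 cells changed]:
BBYYW
BBYKW
BBYKW
BWYYW
BBBBB
BBBBB
BBBBB
After op 3 fill(1,0,R) [22 cells changed]:
RRYYW
RRYKW
RRYKW
RWYYW
RRRRR
RRRRR
RRRRR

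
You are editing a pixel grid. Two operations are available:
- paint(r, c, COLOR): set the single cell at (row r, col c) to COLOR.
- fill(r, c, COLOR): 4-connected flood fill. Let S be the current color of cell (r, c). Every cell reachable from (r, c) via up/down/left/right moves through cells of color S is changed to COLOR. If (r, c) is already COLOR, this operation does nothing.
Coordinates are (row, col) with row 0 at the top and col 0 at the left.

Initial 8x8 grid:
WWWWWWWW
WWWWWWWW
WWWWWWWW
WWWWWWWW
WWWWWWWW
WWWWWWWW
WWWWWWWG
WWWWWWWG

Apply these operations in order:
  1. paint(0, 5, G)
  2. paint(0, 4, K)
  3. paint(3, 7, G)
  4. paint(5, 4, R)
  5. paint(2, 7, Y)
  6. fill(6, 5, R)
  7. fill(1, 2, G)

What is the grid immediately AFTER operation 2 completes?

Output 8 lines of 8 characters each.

Answer: WWWWKGWW
WWWWWWWW
WWWWWWWW
WWWWWWWW
WWWWWWWW
WWWWWWWW
WWWWWWWG
WWWWWWWG

Derivation:
After op 1 paint(0,5,G):
WWWWWGWW
WWWWWWWW
WWWWWWWW
WWWWWWWW
WWWWWWWW
WWWWWWWW
WWWWWWWG
WWWWWWWG
After op 2 paint(0,4,K):
WWWWKGWW
WWWWWWWW
WWWWWWWW
WWWWWWWW
WWWWWWWW
WWWWWWWW
WWWWWWWG
WWWWWWWG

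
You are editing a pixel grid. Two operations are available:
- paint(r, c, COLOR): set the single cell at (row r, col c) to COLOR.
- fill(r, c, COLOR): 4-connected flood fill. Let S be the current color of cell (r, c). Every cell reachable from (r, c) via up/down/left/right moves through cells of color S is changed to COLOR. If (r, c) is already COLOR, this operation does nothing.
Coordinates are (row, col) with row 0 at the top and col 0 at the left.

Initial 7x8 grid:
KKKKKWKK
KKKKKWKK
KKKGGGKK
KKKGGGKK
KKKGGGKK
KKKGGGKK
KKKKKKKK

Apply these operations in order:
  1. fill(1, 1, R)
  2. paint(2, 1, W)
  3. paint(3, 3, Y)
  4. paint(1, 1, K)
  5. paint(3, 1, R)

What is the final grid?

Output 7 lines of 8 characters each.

Answer: RRRRRWRR
RKRRRWRR
RWRGGGRR
RRRYGGRR
RRRGGGRR
RRRGGGRR
RRRRRRRR

Derivation:
After op 1 fill(1,1,R) [42 cells changed]:
RRRRRWRR
RRRRRWRR
RRRGGGRR
RRRGGGRR
RRRGGGRR
RRRGGGRR
RRRRRRRR
After op 2 paint(2,1,W):
RRRRRWRR
RRRRRWRR
RWRGGGRR
RRRGGGRR
RRRGGGRR
RRRGGGRR
RRRRRRRR
After op 3 paint(3,3,Y):
RRRRRWRR
RRRRRWRR
RWRGGGRR
RRRYGGRR
RRRGGGRR
RRRGGGRR
RRRRRRRR
After op 4 paint(1,1,K):
RRRRRWRR
RKRRRWRR
RWRGGGRR
RRRYGGRR
RRRGGGRR
RRRGGGRR
RRRRRRRR
After op 5 paint(3,1,R):
RRRRRWRR
RKRRRWRR
RWRGGGRR
RRRYGGRR
RRRGGGRR
RRRGGGRR
RRRRRRRR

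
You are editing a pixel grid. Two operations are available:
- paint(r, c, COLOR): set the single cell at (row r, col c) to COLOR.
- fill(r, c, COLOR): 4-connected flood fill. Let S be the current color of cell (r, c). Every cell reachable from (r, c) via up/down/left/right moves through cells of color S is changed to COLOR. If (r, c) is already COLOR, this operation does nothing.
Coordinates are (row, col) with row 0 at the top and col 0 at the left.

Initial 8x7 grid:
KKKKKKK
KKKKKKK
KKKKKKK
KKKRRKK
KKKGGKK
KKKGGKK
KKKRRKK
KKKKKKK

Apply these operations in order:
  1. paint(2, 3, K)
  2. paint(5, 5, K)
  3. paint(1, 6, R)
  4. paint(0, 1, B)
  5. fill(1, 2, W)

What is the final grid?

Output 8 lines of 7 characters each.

Answer: WBWWWWW
WWWWWWR
WWWWWWW
WWWRRWW
WWWGGWW
WWWGGWW
WWWRRWW
WWWWWWW

Derivation:
After op 1 paint(2,3,K):
KKKKKKK
KKKKKKK
KKKKKKK
KKKRRKK
KKKGGKK
KKKGGKK
KKKRRKK
KKKKKKK
After op 2 paint(5,5,K):
KKKKKKK
KKKKKKK
KKKKKKK
KKKRRKK
KKKGGKK
KKKGGKK
KKKRRKK
KKKKKKK
After op 3 paint(1,6,R):
KKKKKKK
KKKKKKR
KKKKKKK
KKKRRKK
KKKGGKK
KKKGGKK
KKKRRKK
KKKKKKK
After op 4 paint(0,1,B):
KBKKKKK
KKKKKKR
KKKKKKK
KKKRRKK
KKKGGKK
KKKGGKK
KKKRRKK
KKKKKKK
After op 5 fill(1,2,W) [46 cells changed]:
WBWWWWW
WWWWWWR
WWWWWWW
WWWRRWW
WWWGGWW
WWWGGWW
WWWRRWW
WWWWWWW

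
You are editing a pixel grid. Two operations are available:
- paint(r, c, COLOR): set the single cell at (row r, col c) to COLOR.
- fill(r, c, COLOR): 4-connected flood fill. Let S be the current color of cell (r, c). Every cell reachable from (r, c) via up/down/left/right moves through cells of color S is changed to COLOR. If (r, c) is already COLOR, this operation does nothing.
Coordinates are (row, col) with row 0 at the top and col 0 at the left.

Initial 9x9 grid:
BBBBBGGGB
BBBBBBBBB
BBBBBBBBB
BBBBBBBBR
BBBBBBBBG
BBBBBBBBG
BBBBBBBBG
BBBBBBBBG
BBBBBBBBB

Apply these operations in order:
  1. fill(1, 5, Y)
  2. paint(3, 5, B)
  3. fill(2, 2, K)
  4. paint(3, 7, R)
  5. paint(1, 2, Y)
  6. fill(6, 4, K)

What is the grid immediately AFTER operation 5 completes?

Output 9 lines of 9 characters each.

Answer: KKKKKGGGK
KKYKKKKKK
KKKKKKKKK
KKKKKBKRR
KKKKKKKKG
KKKKKKKKG
KKKKKKKKG
KKKKKKKKG
KKKKKKKKK

Derivation:
After op 1 fill(1,5,Y) [73 cells changed]:
YYYYYGGGY
YYYYYYYYY
YYYYYYYYY
YYYYYYYYR
YYYYYYYYG
YYYYYYYYG
YYYYYYYYG
YYYYYYYYG
YYYYYYYYY
After op 2 paint(3,5,B):
YYYYYGGGY
YYYYYYYYY
YYYYYYYYY
YYYYYBYYR
YYYYYYYYG
YYYYYYYYG
YYYYYYYYG
YYYYYYYYG
YYYYYYYYY
After op 3 fill(2,2,K) [72 cells changed]:
KKKKKGGGK
KKKKKKKKK
KKKKKKKKK
KKKKKBKKR
KKKKKKKKG
KKKKKKKKG
KKKKKKKKG
KKKKKKKKG
KKKKKKKKK
After op 4 paint(3,7,R):
KKKKKGGGK
KKKKKKKKK
KKKKKKKKK
KKKKKBKRR
KKKKKKKKG
KKKKKKKKG
KKKKKKKKG
KKKKKKKKG
KKKKKKKKK
After op 5 paint(1,2,Y):
KKKKKGGGK
KKYKKKKKK
KKKKKKKKK
KKKKKBKRR
KKKKKKKKG
KKKKKKKKG
KKKKKKKKG
KKKKKKKKG
KKKKKKKKK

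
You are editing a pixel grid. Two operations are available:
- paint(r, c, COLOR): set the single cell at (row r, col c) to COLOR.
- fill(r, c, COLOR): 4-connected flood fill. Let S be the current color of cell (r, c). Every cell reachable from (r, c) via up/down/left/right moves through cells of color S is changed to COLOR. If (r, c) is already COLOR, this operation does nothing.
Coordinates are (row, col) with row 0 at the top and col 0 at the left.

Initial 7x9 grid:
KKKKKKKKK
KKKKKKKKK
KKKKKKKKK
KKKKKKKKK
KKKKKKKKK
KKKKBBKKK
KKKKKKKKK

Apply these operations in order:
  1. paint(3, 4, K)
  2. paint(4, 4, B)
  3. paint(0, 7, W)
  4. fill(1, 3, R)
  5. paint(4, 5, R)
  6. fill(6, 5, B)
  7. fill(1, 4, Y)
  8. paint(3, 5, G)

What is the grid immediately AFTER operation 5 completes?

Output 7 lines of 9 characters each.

Answer: RRRRRRRWR
RRRRRRRRR
RRRRRRRRR
RRRRRRRRR
RRRRBRRRR
RRRRBBRRR
RRRRRRRRR

Derivation:
After op 1 paint(3,4,K):
KKKKKKKKK
KKKKKKKKK
KKKKKKKKK
KKKKKKKKK
KKKKKKKKK
KKKKBBKKK
KKKKKKKKK
After op 2 paint(4,4,B):
KKKKKKKKK
KKKKKKKKK
KKKKKKKKK
KKKKKKKKK
KKKKBKKKK
KKKKBBKKK
KKKKKKKKK
After op 3 paint(0,7,W):
KKKKKKKWK
KKKKKKKKK
KKKKKKKKK
KKKKKKKKK
KKKKBKKKK
KKKKBBKKK
KKKKKKKKK
After op 4 fill(1,3,R) [59 cells changed]:
RRRRRRRWR
RRRRRRRRR
RRRRRRRRR
RRRRRRRRR
RRRRBRRRR
RRRRBBRRR
RRRRRRRRR
After op 5 paint(4,5,R):
RRRRRRRWR
RRRRRRRRR
RRRRRRRRR
RRRRRRRRR
RRRRBRRRR
RRRRBBRRR
RRRRRRRRR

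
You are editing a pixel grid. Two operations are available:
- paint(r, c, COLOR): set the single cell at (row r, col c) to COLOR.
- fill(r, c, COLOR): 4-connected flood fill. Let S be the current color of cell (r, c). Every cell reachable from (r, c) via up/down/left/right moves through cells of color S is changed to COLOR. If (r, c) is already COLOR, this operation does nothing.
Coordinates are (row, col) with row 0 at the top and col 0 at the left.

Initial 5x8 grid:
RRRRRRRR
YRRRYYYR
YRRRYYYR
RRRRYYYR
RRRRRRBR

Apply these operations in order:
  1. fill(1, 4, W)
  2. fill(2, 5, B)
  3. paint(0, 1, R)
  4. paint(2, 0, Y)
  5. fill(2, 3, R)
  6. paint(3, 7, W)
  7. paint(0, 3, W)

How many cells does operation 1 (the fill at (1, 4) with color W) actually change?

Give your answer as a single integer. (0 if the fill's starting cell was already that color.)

Answer: 9

Derivation:
After op 1 fill(1,4,W) [9 cells changed]:
RRRRRRRR
YRRRWWWR
YRRRWWWR
RRRRWWWR
RRRRRRBR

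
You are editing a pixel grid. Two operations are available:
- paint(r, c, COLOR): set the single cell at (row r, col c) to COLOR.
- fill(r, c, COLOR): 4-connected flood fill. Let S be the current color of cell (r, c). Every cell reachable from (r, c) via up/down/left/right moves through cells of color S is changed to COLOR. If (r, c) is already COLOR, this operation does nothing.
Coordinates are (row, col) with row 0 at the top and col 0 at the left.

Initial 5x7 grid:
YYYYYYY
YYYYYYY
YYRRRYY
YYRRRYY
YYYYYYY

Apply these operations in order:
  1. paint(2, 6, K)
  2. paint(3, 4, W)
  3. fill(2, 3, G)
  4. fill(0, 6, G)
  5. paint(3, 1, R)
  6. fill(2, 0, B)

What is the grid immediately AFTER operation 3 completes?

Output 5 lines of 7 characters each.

Answer: YYYYYYY
YYYYYYY
YYGGGYK
YYGGWYY
YYYYYYY

Derivation:
After op 1 paint(2,6,K):
YYYYYYY
YYYYYYY
YYRRRYK
YYRRRYY
YYYYYYY
After op 2 paint(3,4,W):
YYYYYYY
YYYYYYY
YYRRRYK
YYRRWYY
YYYYYYY
After op 3 fill(2,3,G) [5 cells changed]:
YYYYYYY
YYYYYYY
YYGGGYK
YYGGWYY
YYYYYYY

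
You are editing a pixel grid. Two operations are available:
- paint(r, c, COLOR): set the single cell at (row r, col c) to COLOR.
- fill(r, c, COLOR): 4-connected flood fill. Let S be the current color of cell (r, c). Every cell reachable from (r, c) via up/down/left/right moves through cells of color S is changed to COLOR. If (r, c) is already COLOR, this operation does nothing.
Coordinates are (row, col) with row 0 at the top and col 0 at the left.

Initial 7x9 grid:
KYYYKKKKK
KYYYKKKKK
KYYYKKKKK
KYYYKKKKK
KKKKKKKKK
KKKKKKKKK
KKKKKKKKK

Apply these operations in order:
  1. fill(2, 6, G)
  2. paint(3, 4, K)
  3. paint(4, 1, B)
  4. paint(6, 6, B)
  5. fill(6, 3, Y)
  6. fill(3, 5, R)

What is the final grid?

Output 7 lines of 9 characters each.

After op 1 fill(2,6,G) [51 cells changed]:
GYYYGGGGG
GYYYGGGGG
GYYYGGGGG
GYYYGGGGG
GGGGGGGGG
GGGGGGGGG
GGGGGGGGG
After op 2 paint(3,4,K):
GYYYGGGGG
GYYYGGGGG
GYYYGGGGG
GYYYKGGGG
GGGGGGGGG
GGGGGGGGG
GGGGGGGGG
After op 3 paint(4,1,B):
GYYYGGGGG
GYYYGGGGG
GYYYGGGGG
GYYYKGGGG
GBGGGGGGG
GGGGGGGGG
GGGGGGGGG
After op 4 paint(6,6,B):
GYYYGGGGG
GYYYGGGGG
GYYYGGGGG
GYYYKGGGG
GBGGGGGGG
GGGGGGGGG
GGGGGGBGG
After op 5 fill(6,3,Y) [48 cells changed]:
YYYYYYYYY
YYYYYYYYY
YYYYYYYYY
YYYYKYYYY
YBYYYYYYY
YYYYYYYYY
YYYYYYBYY
After op 6 fill(3,5,R) [60 cells changed]:
RRRRRRRRR
RRRRRRRRR
RRRRRRRRR
RRRRKRRRR
RBRRRRRRR
RRRRRRRRR
RRRRRRBRR

Answer: RRRRRRRRR
RRRRRRRRR
RRRRRRRRR
RRRRKRRRR
RBRRRRRRR
RRRRRRRRR
RRRRRRBRR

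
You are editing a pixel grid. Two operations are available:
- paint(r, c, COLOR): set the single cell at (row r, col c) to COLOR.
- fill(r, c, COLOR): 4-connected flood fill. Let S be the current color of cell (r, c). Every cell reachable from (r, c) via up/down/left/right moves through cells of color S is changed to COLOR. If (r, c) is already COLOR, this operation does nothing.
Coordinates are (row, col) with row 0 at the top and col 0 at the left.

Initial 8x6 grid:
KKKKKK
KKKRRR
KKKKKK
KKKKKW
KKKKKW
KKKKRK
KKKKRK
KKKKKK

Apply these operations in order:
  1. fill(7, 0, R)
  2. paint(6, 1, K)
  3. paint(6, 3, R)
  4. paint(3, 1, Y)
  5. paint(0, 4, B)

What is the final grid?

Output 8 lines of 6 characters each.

Answer: RRRRBR
RRRRRR
RRRRRR
RYRRRW
RRRRRW
RRRRRR
RKRRRR
RRRRRR

Derivation:
After op 1 fill(7,0,R) [41 cells changed]:
RRRRRR
RRRRRR
RRRRRR
RRRRRW
RRRRRW
RRRRRR
RRRRRR
RRRRRR
After op 2 paint(6,1,K):
RRRRRR
RRRRRR
RRRRRR
RRRRRW
RRRRRW
RRRRRR
RKRRRR
RRRRRR
After op 3 paint(6,3,R):
RRRRRR
RRRRRR
RRRRRR
RRRRRW
RRRRRW
RRRRRR
RKRRRR
RRRRRR
After op 4 paint(3,1,Y):
RRRRRR
RRRRRR
RRRRRR
RYRRRW
RRRRRW
RRRRRR
RKRRRR
RRRRRR
After op 5 paint(0,4,B):
RRRRBR
RRRRRR
RRRRRR
RYRRRW
RRRRRW
RRRRRR
RKRRRR
RRRRRR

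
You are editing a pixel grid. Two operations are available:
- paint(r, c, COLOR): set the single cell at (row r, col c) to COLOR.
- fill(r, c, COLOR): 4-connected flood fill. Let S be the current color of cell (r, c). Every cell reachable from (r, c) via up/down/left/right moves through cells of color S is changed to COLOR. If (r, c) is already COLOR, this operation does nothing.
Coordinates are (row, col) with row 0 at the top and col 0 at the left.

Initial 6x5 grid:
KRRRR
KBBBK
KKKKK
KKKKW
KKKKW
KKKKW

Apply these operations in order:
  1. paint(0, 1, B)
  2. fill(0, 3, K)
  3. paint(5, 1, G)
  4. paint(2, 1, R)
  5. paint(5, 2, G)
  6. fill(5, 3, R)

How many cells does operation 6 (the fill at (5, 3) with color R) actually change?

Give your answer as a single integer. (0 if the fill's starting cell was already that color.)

Answer: 20

Derivation:
After op 1 paint(0,1,B):
KBRRR
KBBBK
KKKKK
KKKKW
KKKKW
KKKKW
After op 2 fill(0,3,K) [3 cells changed]:
KBKKK
KBBBK
KKKKK
KKKKW
KKKKW
KKKKW
After op 3 paint(5,1,G):
KBKKK
KBBBK
KKKKK
KKKKW
KKKKW
KGKKW
After op 4 paint(2,1,R):
KBKKK
KBBBK
KRKKK
KKKKW
KKKKW
KGKKW
After op 5 paint(5,2,G):
KBKKK
KBBBK
KRKKK
KKKKW
KKKKW
KGGKW
After op 6 fill(5,3,R) [20 cells changed]:
RBRRR
RBBBR
RRRRR
RRRRW
RRRRW
RGGRW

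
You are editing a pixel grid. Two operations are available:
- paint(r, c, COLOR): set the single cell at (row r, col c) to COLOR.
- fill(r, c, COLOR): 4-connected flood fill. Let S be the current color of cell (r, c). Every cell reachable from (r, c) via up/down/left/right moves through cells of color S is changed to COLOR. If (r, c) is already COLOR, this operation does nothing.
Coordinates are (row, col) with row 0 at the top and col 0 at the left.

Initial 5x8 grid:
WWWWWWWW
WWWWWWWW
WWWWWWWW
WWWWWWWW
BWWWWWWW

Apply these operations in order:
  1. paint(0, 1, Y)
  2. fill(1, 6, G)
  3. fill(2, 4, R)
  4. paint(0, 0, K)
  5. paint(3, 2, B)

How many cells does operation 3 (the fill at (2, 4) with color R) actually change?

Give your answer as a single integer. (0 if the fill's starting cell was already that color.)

After op 1 paint(0,1,Y):
WYWWWWWW
WWWWWWWW
WWWWWWWW
WWWWWWWW
BWWWWWWW
After op 2 fill(1,6,G) [38 cells changed]:
GYGGGGGG
GGGGGGGG
GGGGGGGG
GGGGGGGG
BGGGGGGG
After op 3 fill(2,4,R) [38 cells changed]:
RYRRRRRR
RRRRRRRR
RRRRRRRR
RRRRRRRR
BRRRRRRR

Answer: 38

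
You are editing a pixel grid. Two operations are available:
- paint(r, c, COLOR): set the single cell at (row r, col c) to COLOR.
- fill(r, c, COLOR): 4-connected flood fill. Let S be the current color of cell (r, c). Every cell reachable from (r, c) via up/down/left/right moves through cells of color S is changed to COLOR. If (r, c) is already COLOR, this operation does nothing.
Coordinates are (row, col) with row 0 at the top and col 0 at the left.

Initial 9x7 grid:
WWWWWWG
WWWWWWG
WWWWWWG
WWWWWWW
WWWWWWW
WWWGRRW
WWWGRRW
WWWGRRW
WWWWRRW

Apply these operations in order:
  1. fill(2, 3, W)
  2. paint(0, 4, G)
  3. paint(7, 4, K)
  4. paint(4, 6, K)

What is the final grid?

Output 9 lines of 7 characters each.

After op 1 fill(2,3,W) [0 cells changed]:
WWWWWWG
WWWWWWG
WWWWWWG
WWWWWWW
WWWWWWW
WWWGRRW
WWWGRRW
WWWGRRW
WWWWRRW
After op 2 paint(0,4,G):
WWWWGWG
WWWWWWG
WWWWWWG
WWWWWWW
WWWWWWW
WWWGRRW
WWWGRRW
WWWGRRW
WWWWRRW
After op 3 paint(7,4,K):
WWWWGWG
WWWWWWG
WWWWWWG
WWWWWWW
WWWWWWW
WWWGRRW
WWWGRRW
WWWGKRW
WWWWRRW
After op 4 paint(4,6,K):
WWWWGWG
WWWWWWG
WWWWWWG
WWWWWWW
WWWWWWK
WWWGRRW
WWWGRRW
WWWGKRW
WWWWRRW

Answer: WWWWGWG
WWWWWWG
WWWWWWG
WWWWWWW
WWWWWWK
WWWGRRW
WWWGRRW
WWWGKRW
WWWWRRW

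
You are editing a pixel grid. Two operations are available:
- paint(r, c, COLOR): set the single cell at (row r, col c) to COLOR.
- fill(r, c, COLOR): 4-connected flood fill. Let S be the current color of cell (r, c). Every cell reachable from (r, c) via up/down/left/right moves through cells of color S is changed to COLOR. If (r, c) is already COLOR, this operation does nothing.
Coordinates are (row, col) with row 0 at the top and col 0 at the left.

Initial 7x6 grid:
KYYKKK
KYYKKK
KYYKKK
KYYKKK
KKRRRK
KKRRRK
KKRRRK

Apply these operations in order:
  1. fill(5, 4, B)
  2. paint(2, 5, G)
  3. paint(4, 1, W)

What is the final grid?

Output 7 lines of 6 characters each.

Answer: KYYKKK
KYYKKK
KYYKKG
KYYKKK
KWBBBK
KKBBBK
KKBBBK

Derivation:
After op 1 fill(5,4,B) [9 cells changed]:
KYYKKK
KYYKKK
KYYKKK
KYYKKK
KKBBBK
KKBBBK
KKBBBK
After op 2 paint(2,5,G):
KYYKKK
KYYKKK
KYYKKG
KYYKKK
KKBBBK
KKBBBK
KKBBBK
After op 3 paint(4,1,W):
KYYKKK
KYYKKK
KYYKKG
KYYKKK
KWBBBK
KKBBBK
KKBBBK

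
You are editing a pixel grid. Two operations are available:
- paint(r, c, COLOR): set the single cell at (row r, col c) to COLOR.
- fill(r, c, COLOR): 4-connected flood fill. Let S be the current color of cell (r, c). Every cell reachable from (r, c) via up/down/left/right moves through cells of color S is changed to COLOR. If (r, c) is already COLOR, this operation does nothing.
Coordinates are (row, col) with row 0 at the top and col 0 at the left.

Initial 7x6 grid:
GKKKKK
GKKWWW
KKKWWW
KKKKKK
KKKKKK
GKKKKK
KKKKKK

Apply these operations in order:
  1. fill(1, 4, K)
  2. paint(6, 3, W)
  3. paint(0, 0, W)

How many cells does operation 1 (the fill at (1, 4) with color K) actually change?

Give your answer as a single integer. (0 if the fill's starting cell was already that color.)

Answer: 6

Derivation:
After op 1 fill(1,4,K) [6 cells changed]:
GKKKKK
GKKKKK
KKKKKK
KKKKKK
KKKKKK
GKKKKK
KKKKKK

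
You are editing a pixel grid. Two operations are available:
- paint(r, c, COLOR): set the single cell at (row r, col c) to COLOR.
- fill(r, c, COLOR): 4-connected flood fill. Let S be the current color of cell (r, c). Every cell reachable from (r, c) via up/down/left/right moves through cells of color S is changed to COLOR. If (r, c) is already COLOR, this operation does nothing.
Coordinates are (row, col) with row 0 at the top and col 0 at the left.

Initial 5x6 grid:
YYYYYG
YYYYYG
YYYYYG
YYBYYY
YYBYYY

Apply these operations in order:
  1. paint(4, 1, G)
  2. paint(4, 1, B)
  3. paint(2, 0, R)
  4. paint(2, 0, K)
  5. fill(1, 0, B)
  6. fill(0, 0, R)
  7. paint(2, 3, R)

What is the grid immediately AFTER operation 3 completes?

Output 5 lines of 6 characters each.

Answer: YYYYYG
YYYYYG
RYYYYG
YYBYYY
YBBYYY

Derivation:
After op 1 paint(4,1,G):
YYYYYG
YYYYYG
YYYYYG
YYBYYY
YGBYYY
After op 2 paint(4,1,B):
YYYYYG
YYYYYG
YYYYYG
YYBYYY
YBBYYY
After op 3 paint(2,0,R):
YYYYYG
YYYYYG
RYYYYG
YYBYYY
YBBYYY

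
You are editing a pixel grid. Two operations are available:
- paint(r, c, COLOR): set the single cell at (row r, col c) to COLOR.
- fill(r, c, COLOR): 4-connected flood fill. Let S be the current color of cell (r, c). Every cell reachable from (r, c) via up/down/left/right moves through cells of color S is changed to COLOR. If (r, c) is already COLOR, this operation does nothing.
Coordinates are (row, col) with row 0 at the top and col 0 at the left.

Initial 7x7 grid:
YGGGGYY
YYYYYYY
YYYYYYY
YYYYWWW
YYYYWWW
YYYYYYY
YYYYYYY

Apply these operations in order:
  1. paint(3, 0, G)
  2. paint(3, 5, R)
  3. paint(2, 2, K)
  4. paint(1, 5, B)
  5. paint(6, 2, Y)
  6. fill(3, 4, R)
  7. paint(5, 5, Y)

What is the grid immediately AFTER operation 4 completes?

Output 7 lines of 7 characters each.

After op 1 paint(3,0,G):
YGGGGYY
YYYYYYY
YYYYYYY
GYYYWWW
YYYYWWW
YYYYYYY
YYYYYYY
After op 2 paint(3,5,R):
YGGGGYY
YYYYYYY
YYYYYYY
GYYYWRW
YYYYWWW
YYYYYYY
YYYYYYY
After op 3 paint(2,2,K):
YGGGGYY
YYYYYYY
YYKYYYY
GYYYWRW
YYYYWWW
YYYYYYY
YYYYYYY
After op 4 paint(1,5,B):
YGGGGYY
YYYYYBY
YYKYYYY
GYYYWRW
YYYYWWW
YYYYYYY
YYYYYYY

Answer: YGGGGYY
YYYYYBY
YYKYYYY
GYYYWRW
YYYYWWW
YYYYYYY
YYYYYYY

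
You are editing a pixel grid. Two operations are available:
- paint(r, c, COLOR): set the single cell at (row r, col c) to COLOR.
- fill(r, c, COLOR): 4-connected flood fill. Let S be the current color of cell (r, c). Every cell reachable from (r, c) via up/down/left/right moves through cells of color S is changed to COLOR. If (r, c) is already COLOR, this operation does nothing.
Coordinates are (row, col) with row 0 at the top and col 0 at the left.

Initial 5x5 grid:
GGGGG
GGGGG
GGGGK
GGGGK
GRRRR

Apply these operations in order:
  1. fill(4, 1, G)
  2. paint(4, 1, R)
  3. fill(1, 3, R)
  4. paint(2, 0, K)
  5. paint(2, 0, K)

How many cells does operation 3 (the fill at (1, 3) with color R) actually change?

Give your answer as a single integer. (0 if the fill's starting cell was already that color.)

Answer: 22

Derivation:
After op 1 fill(4,1,G) [4 cells changed]:
GGGGG
GGGGG
GGGGK
GGGGK
GGGGG
After op 2 paint(4,1,R):
GGGGG
GGGGG
GGGGK
GGGGK
GRGGG
After op 3 fill(1,3,R) [22 cells changed]:
RRRRR
RRRRR
RRRRK
RRRRK
RRRRR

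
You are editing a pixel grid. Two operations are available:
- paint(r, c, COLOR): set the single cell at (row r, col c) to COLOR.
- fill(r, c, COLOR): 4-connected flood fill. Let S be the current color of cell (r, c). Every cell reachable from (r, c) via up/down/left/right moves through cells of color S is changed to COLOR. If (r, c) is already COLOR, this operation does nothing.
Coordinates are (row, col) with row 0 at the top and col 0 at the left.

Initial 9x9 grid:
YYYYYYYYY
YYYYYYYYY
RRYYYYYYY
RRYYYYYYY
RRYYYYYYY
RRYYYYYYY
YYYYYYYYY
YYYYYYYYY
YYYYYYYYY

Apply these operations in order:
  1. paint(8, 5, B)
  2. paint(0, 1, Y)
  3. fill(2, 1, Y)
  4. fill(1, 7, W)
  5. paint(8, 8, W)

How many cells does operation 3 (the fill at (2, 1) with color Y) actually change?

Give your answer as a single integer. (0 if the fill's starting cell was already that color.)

After op 1 paint(8,5,B):
YYYYYYYYY
YYYYYYYYY
RRYYYYYYY
RRYYYYYYY
RRYYYYYYY
RRYYYYYYY
YYYYYYYYY
YYYYYYYYY
YYYYYBYYY
After op 2 paint(0,1,Y):
YYYYYYYYY
YYYYYYYYY
RRYYYYYYY
RRYYYYYYY
RRYYYYYYY
RRYYYYYYY
YYYYYYYYY
YYYYYYYYY
YYYYYBYYY
After op 3 fill(2,1,Y) [8 cells changed]:
YYYYYYYYY
YYYYYYYYY
YYYYYYYYY
YYYYYYYYY
YYYYYYYYY
YYYYYYYYY
YYYYYYYYY
YYYYYYYYY
YYYYYBYYY

Answer: 8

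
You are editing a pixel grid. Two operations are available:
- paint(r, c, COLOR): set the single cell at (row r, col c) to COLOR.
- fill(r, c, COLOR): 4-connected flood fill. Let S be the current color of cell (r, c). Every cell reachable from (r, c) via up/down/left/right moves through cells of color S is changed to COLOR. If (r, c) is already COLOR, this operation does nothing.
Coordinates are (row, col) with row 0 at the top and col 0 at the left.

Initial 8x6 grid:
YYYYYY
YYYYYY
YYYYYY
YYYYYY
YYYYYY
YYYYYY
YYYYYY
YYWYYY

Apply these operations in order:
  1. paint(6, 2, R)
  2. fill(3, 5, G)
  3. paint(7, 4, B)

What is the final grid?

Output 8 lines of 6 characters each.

Answer: GGGGGG
GGGGGG
GGGGGG
GGGGGG
GGGGGG
GGGGGG
GGRGGG
GGWGBG

Derivation:
After op 1 paint(6,2,R):
YYYYYY
YYYYYY
YYYYYY
YYYYYY
YYYYYY
YYYYYY
YYRYYY
YYWYYY
After op 2 fill(3,5,G) [46 cells changed]:
GGGGGG
GGGGGG
GGGGGG
GGGGGG
GGGGGG
GGGGGG
GGRGGG
GGWGGG
After op 3 paint(7,4,B):
GGGGGG
GGGGGG
GGGGGG
GGGGGG
GGGGGG
GGGGGG
GGRGGG
GGWGBG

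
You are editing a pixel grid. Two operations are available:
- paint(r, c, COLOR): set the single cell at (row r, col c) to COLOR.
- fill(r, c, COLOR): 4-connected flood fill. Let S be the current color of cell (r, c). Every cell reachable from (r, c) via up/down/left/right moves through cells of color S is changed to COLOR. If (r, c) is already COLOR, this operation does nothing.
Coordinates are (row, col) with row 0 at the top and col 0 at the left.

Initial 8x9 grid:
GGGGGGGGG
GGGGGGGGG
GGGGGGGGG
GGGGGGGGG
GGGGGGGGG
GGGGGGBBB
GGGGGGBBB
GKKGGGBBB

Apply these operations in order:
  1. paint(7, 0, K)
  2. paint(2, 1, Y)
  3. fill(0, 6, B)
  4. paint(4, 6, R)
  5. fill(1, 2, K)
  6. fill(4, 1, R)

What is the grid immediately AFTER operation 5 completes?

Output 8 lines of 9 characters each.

Answer: KKKKKKKKK
KKKKKKKKK
KYKKKKKKK
KKKKKKKKK
KKKKKKRKK
KKKKKKKKK
KKKKKKKKK
KKKKKKKKK

Derivation:
After op 1 paint(7,0,K):
GGGGGGGGG
GGGGGGGGG
GGGGGGGGG
GGGGGGGGG
GGGGGGGGG
GGGGGGBBB
GGGGGGBBB
KKKGGGBBB
After op 2 paint(2,1,Y):
GGGGGGGGG
GGGGGGGGG
GYGGGGGGG
GGGGGGGGG
GGGGGGGGG
GGGGGGBBB
GGGGGGBBB
KKKGGGBBB
After op 3 fill(0,6,B) [59 cells changed]:
BBBBBBBBB
BBBBBBBBB
BYBBBBBBB
BBBBBBBBB
BBBBBBBBB
BBBBBBBBB
BBBBBBBBB
KKKBBBBBB
After op 4 paint(4,6,R):
BBBBBBBBB
BBBBBBBBB
BYBBBBBBB
BBBBBBBBB
BBBBBBRBB
BBBBBBBBB
BBBBBBBBB
KKKBBBBBB
After op 5 fill(1,2,K) [67 cells changed]:
KKKKKKKKK
KKKKKKKKK
KYKKKKKKK
KKKKKKKKK
KKKKKKRKK
KKKKKKKKK
KKKKKKKKK
KKKKKKKKK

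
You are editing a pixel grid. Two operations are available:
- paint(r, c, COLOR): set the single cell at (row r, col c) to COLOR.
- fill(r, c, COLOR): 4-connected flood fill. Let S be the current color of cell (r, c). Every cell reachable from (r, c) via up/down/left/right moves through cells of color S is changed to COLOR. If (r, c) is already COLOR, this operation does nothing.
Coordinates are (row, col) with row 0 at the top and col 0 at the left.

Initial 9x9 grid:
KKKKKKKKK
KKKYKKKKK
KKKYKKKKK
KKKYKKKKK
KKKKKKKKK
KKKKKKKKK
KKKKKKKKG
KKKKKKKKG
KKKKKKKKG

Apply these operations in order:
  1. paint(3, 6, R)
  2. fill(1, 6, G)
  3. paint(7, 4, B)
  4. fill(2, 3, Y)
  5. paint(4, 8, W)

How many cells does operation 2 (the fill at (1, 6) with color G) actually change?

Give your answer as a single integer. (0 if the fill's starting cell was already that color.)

After op 1 paint(3,6,R):
KKKKKKKKK
KKKYKKKKK
KKKYKKKKK
KKKYKKRKK
KKKKKKKKK
KKKKKKKKK
KKKKKKKKG
KKKKKKKKG
KKKKKKKKG
After op 2 fill(1,6,G) [74 cells changed]:
GGGGGGGGG
GGGYGGGGG
GGGYGGGGG
GGGYGGRGG
GGGGGGGGG
GGGGGGGGG
GGGGGGGGG
GGGGGGGGG
GGGGGGGGG

Answer: 74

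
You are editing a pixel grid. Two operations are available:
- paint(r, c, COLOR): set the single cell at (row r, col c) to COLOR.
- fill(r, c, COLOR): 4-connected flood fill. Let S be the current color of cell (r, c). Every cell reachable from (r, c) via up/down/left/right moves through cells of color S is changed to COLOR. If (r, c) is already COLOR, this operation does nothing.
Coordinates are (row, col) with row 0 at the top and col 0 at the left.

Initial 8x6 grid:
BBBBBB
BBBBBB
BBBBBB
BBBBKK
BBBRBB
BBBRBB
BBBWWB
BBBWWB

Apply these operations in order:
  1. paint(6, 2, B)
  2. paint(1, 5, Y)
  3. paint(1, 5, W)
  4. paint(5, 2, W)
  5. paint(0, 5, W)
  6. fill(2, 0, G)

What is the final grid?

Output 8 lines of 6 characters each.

After op 1 paint(6,2,B):
BBBBBB
BBBBBB
BBBBBB
BBBBKK
BBBRBB
BBBRBB
BBBWWB
BBBWWB
After op 2 paint(1,5,Y):
BBBBBB
BBBBBY
BBBBBB
BBBBKK
BBBRBB
BBBRBB
BBBWWB
BBBWWB
After op 3 paint(1,5,W):
BBBBBB
BBBBBW
BBBBBB
BBBBKK
BBBRBB
BBBRBB
BBBWWB
BBBWWB
After op 4 paint(5,2,W):
BBBBBB
BBBBBW
BBBBBB
BBBBKK
BBBRBB
BBWRBB
BBBWWB
BBBWWB
After op 5 paint(0,5,W):
BBBBBW
BBBBBW
BBBBBB
BBBBKK
BBBRBB
BBWRBB
BBBWWB
BBBWWB
After op 6 fill(2,0,G) [31 cells changed]:
GGGGGW
GGGGGW
GGGGGG
GGGGKK
GGGRBB
GGWRBB
GGGWWB
GGGWWB

Answer: GGGGGW
GGGGGW
GGGGGG
GGGGKK
GGGRBB
GGWRBB
GGGWWB
GGGWWB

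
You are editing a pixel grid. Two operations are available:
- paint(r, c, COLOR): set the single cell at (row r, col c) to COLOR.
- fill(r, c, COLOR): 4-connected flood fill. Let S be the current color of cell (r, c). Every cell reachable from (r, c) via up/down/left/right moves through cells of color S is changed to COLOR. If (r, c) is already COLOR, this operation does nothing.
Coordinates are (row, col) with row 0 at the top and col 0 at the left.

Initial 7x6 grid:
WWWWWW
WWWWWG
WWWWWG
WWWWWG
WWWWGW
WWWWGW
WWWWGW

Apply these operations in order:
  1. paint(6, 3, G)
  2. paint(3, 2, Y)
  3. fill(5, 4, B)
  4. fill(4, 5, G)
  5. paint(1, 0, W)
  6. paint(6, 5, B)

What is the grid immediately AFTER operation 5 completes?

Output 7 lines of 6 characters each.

After op 1 paint(6,3,G):
WWWWWW
WWWWWG
WWWWWG
WWWWWG
WWWWGW
WWWWGW
WWWGGW
After op 2 paint(3,2,Y):
WWWWWW
WWWWWG
WWWWWG
WWYWWG
WWWWGW
WWWWGW
WWWGGW
After op 3 fill(5,4,B) [4 cells changed]:
WWWWWW
WWWWWG
WWWWWG
WWYWWG
WWWWBW
WWWWBW
WWWBBW
After op 4 fill(4,5,G) [3 cells changed]:
WWWWWW
WWWWWG
WWWWWG
WWYWWG
WWWWBG
WWWWBG
WWWBBG
After op 5 paint(1,0,W):
WWWWWW
WWWWWG
WWWWWG
WWYWWG
WWWWBG
WWWWBG
WWWBBG

Answer: WWWWWW
WWWWWG
WWWWWG
WWYWWG
WWWWBG
WWWWBG
WWWBBG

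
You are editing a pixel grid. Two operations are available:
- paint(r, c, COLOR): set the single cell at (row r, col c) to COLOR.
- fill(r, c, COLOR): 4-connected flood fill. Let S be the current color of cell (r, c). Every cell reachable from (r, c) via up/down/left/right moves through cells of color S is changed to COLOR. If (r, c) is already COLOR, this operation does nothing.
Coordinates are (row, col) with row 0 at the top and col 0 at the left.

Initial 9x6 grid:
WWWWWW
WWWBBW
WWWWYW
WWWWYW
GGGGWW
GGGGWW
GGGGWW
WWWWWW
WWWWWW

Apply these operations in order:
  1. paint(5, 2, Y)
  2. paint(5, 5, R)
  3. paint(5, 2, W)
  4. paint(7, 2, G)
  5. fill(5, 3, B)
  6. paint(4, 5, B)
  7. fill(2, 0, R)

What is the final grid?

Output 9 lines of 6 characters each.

Answer: RRRRRR
RRRBBR
RRRRYR
RRRRYR
BBBBWB
BBWBWR
BBBBWW
WWBWWW
WWWWWW

Derivation:
After op 1 paint(5,2,Y):
WWWWWW
WWWBBW
WWWWYW
WWWWYW
GGGGWW
GGYGWW
GGGGWW
WWWWWW
WWWWWW
After op 2 paint(5,5,R):
WWWWWW
WWWBBW
WWWWYW
WWWWYW
GGGGWW
GGYGWR
GGGGWW
WWWWWW
WWWWWW
After op 3 paint(5,2,W):
WWWWWW
WWWBBW
WWWWYW
WWWWYW
GGGGWW
GGWGWR
GGGGWW
WWWWWW
WWWWWW
After op 4 paint(7,2,G):
WWWWWW
WWWBBW
WWWWYW
WWWWYW
GGGGWW
GGWGWR
GGGGWW
WWGWWW
WWWWWW
After op 5 fill(5,3,B) [12 cells changed]:
WWWWWW
WWWBBW
WWWWYW
WWWWYW
BBBBWW
BBWBWR
BBBBWW
WWBWWW
WWWWWW
After op 6 paint(4,5,B):
WWWWWW
WWWBBW
WWWWYW
WWWWYW
BBBBWB
BBWBWR
BBBBWW
WWBWWW
WWWWWW
After op 7 fill(2,0,R) [20 cells changed]:
RRRRRR
RRRBBR
RRRRYR
RRRRYR
BBBBWB
BBWBWR
BBBBWW
WWBWWW
WWWWWW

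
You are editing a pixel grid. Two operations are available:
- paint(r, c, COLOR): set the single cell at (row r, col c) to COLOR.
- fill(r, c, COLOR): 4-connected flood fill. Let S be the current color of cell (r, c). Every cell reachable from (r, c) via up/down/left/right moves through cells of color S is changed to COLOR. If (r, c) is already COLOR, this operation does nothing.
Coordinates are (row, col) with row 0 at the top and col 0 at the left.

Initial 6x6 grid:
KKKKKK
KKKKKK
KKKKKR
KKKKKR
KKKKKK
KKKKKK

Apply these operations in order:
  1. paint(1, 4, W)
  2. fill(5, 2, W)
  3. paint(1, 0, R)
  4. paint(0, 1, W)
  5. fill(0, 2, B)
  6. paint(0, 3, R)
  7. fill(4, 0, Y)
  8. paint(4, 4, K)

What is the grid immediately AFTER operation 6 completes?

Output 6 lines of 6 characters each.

After op 1 paint(1,4,W):
KKKKKK
KKKKWK
KKKKKR
KKKKKR
KKKKKK
KKKKKK
After op 2 fill(5,2,W) [33 cells changed]:
WWWWWW
WWWWWW
WWWWWR
WWWWWR
WWWWWW
WWWWWW
After op 3 paint(1,0,R):
WWWWWW
RWWWWW
WWWWWR
WWWWWR
WWWWWW
WWWWWW
After op 4 paint(0,1,W):
WWWWWW
RWWWWW
WWWWWR
WWWWWR
WWWWWW
WWWWWW
After op 5 fill(0,2,B) [33 cells changed]:
BBBBBB
RBBBBB
BBBBBR
BBBBBR
BBBBBB
BBBBBB
After op 6 paint(0,3,R):
BBBRBB
RBBBBB
BBBBBR
BBBBBR
BBBBBB
BBBBBB

Answer: BBBRBB
RBBBBB
BBBBBR
BBBBBR
BBBBBB
BBBBBB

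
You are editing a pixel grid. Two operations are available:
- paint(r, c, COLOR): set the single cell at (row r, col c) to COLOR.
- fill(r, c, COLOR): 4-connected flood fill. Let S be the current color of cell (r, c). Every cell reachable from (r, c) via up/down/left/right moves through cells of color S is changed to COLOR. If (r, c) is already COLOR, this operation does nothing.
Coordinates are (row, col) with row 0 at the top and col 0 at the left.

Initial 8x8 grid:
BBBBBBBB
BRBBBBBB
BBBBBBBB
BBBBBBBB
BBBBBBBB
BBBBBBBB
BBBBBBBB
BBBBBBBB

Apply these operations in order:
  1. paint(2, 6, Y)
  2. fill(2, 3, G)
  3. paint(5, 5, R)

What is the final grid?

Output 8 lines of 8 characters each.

After op 1 paint(2,6,Y):
BBBBBBBB
BRBBBBBB
BBBBBBYB
BBBBBBBB
BBBBBBBB
BBBBBBBB
BBBBBBBB
BBBBBBBB
After op 2 fill(2,3,G) [62 cells changed]:
GGGGGGGG
GRGGGGGG
GGGGGGYG
GGGGGGGG
GGGGGGGG
GGGGGGGG
GGGGGGGG
GGGGGGGG
After op 3 paint(5,5,R):
GGGGGGGG
GRGGGGGG
GGGGGGYG
GGGGGGGG
GGGGGGGG
GGGGGRGG
GGGGGGGG
GGGGGGGG

Answer: GGGGGGGG
GRGGGGGG
GGGGGGYG
GGGGGGGG
GGGGGGGG
GGGGGRGG
GGGGGGGG
GGGGGGGG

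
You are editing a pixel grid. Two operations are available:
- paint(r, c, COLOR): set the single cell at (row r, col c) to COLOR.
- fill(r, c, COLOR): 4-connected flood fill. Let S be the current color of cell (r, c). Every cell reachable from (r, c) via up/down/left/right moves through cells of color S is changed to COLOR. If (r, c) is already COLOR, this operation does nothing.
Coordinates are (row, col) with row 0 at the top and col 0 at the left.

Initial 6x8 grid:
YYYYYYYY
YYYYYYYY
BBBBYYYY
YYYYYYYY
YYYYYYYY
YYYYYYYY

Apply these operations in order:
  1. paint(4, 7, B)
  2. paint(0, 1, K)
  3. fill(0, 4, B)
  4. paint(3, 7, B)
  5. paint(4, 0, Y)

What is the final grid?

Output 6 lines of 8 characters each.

Answer: BKBBBBBB
BBBBBBBB
BBBBBBBB
BBBBBBBB
YBBBBBBB
BBBBBBBB

Derivation:
After op 1 paint(4,7,B):
YYYYYYYY
YYYYYYYY
BBBBYYYY
YYYYYYYY
YYYYYYYB
YYYYYYYY
After op 2 paint(0,1,K):
YKYYYYYY
YYYYYYYY
BBBBYYYY
YYYYYYYY
YYYYYYYB
YYYYYYYY
After op 3 fill(0,4,B) [42 cells changed]:
BKBBBBBB
BBBBBBBB
BBBBBBBB
BBBBBBBB
BBBBBBBB
BBBBBBBB
After op 4 paint(3,7,B):
BKBBBBBB
BBBBBBBB
BBBBBBBB
BBBBBBBB
BBBBBBBB
BBBBBBBB
After op 5 paint(4,0,Y):
BKBBBBBB
BBBBBBBB
BBBBBBBB
BBBBBBBB
YBBBBBBB
BBBBBBBB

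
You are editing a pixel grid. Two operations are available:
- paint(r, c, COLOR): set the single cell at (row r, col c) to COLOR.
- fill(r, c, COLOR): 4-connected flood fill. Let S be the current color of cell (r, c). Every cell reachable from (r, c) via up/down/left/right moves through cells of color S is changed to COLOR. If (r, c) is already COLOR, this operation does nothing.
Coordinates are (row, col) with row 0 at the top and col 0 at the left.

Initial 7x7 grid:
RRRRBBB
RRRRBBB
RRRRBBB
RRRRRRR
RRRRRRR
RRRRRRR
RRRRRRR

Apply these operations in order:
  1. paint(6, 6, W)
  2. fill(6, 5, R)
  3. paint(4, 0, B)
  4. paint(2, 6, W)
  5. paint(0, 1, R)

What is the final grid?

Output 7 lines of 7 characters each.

After op 1 paint(6,6,W):
RRRRBBB
RRRRBBB
RRRRBBB
RRRRRRR
RRRRRRR
RRRRRRR
RRRRRRW
After op 2 fill(6,5,R) [0 cells changed]:
RRRRBBB
RRRRBBB
RRRRBBB
RRRRRRR
RRRRRRR
RRRRRRR
RRRRRRW
After op 3 paint(4,0,B):
RRRRBBB
RRRRBBB
RRRRBBB
RRRRRRR
BRRRRRR
RRRRRRR
RRRRRRW
After op 4 paint(2,6,W):
RRRRBBB
RRRRBBB
RRRRBBW
RRRRRRR
BRRRRRR
RRRRRRR
RRRRRRW
After op 5 paint(0,1,R):
RRRRBBB
RRRRBBB
RRRRBBW
RRRRRRR
BRRRRRR
RRRRRRR
RRRRRRW

Answer: RRRRBBB
RRRRBBB
RRRRBBW
RRRRRRR
BRRRRRR
RRRRRRR
RRRRRRW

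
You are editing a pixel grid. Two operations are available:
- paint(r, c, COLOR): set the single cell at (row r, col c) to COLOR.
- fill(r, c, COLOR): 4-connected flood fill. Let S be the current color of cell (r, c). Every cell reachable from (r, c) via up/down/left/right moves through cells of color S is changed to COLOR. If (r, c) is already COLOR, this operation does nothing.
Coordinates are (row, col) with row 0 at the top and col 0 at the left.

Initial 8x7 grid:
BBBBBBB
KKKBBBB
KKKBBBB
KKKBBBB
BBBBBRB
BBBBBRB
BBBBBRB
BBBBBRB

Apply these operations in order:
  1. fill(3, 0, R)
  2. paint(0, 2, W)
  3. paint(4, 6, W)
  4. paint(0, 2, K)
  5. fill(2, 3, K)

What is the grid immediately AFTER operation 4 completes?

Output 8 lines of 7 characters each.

After op 1 fill(3,0,R) [9 cells changed]:
BBBBBBB
RRRBBBB
RRRBBBB
RRRBBBB
BBBBBRB
BBBBBRB
BBBBBRB
BBBBBRB
After op 2 paint(0,2,W):
BBWBBBB
RRRBBBB
RRRBBBB
RRRBBBB
BBBBBRB
BBBBBRB
BBBBBRB
BBBBBRB
After op 3 paint(4,6,W):
BBWBBBB
RRRBBBB
RRRBBBB
RRRBBBB
BBBBBRW
BBBBBRB
BBBBBRB
BBBBBRB
After op 4 paint(0,2,K):
BBKBBBB
RRRBBBB
RRRBBBB
RRRBBBB
BBBBBRW
BBBBBRB
BBBBBRB
BBBBBRB

Answer: BBKBBBB
RRRBBBB
RRRBBBB
RRRBBBB
BBBBBRW
BBBBBRB
BBBBBRB
BBBBBRB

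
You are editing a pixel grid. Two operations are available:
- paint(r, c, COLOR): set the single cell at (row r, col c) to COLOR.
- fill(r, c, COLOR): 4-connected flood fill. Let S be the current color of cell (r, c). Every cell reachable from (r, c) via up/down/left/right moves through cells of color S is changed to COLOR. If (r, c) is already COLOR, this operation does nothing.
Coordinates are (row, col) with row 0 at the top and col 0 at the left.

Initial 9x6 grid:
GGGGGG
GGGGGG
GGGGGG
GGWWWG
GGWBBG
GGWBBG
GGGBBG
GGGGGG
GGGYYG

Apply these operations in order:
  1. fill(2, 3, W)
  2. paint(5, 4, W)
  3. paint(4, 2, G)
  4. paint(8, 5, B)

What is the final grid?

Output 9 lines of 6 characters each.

After op 1 fill(2,3,W) [41 cells changed]:
WWWWWW
WWWWWW
WWWWWW
WWWWWW
WWWBBW
WWWBBW
WWWBBW
WWWWWW
WWWYYW
After op 2 paint(5,4,W):
WWWWWW
WWWWWW
WWWWWW
WWWWWW
WWWBBW
WWWBWW
WWWBBW
WWWWWW
WWWYYW
After op 3 paint(4,2,G):
WWWWWW
WWWWWW
WWWWWW
WWWWWW
WWGBBW
WWWBWW
WWWBBW
WWWWWW
WWWYYW
After op 4 paint(8,5,B):
WWWWWW
WWWWWW
WWWWWW
WWWWWW
WWGBBW
WWWBWW
WWWBBW
WWWWWW
WWWYYB

Answer: WWWWWW
WWWWWW
WWWWWW
WWWWWW
WWGBBW
WWWBWW
WWWBBW
WWWWWW
WWWYYB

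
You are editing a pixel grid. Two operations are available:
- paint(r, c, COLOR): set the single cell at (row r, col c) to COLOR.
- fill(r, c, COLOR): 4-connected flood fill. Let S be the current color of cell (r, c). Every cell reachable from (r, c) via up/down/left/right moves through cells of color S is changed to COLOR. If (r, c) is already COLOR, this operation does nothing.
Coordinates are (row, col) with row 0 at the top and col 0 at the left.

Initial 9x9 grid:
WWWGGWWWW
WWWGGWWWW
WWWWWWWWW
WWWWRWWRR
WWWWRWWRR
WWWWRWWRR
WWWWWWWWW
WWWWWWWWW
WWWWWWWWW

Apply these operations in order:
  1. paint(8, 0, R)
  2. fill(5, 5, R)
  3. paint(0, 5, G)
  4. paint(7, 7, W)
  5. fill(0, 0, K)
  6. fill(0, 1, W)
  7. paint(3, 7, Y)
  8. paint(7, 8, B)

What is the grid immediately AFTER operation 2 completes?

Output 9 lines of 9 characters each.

Answer: RRRGGRRRR
RRRGGRRRR
RRRRRRRRR
RRRRRRRRR
RRRRRRRRR
RRRRRRRRR
RRRRRRRRR
RRRRRRRRR
RRRRRRRRR

Derivation:
After op 1 paint(8,0,R):
WWWGGWWWW
WWWGGWWWW
WWWWWWWWW
WWWWRWWRR
WWWWRWWRR
WWWWRWWRR
WWWWWWWWW
WWWWWWWWW
RWWWWWWWW
After op 2 fill(5,5,R) [67 cells changed]:
RRRGGRRRR
RRRGGRRRR
RRRRRRRRR
RRRRRRRRR
RRRRRRRRR
RRRRRRRRR
RRRRRRRRR
RRRRRRRRR
RRRRRRRRR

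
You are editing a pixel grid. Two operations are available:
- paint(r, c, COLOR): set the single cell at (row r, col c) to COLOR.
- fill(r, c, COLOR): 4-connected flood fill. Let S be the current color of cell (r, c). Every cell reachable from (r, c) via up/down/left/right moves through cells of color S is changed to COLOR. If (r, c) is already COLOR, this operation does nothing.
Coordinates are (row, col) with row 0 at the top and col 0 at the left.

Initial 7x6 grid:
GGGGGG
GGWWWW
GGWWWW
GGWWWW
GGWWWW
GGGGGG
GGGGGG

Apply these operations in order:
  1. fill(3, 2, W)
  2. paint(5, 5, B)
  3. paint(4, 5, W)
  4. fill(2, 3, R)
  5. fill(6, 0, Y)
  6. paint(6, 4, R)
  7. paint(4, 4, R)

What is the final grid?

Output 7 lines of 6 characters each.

Answer: YYYYYY
YYRRRR
YYRRRR
YYRRRR
YYRRRR
YYYYYB
YYYYRY

Derivation:
After op 1 fill(3,2,W) [0 cells changed]:
GGGGGG
GGWWWW
GGWWWW
GGWWWW
GGWWWW
GGGGGG
GGGGGG
After op 2 paint(5,5,B):
GGGGGG
GGWWWW
GGWWWW
GGWWWW
GGWWWW
GGGGGB
GGGGGG
After op 3 paint(4,5,W):
GGGGGG
GGWWWW
GGWWWW
GGWWWW
GGWWWW
GGGGGB
GGGGGG
After op 4 fill(2,3,R) [16 cells changed]:
GGGGGG
GGRRRR
GGRRRR
GGRRRR
GGRRRR
GGGGGB
GGGGGG
After op 5 fill(6,0,Y) [25 cells changed]:
YYYYYY
YYRRRR
YYRRRR
YYRRRR
YYRRRR
YYYYYB
YYYYYY
After op 6 paint(6,4,R):
YYYYYY
YYRRRR
YYRRRR
YYRRRR
YYRRRR
YYYYYB
YYYYRY
After op 7 paint(4,4,R):
YYYYYY
YYRRRR
YYRRRR
YYRRRR
YYRRRR
YYYYYB
YYYYRY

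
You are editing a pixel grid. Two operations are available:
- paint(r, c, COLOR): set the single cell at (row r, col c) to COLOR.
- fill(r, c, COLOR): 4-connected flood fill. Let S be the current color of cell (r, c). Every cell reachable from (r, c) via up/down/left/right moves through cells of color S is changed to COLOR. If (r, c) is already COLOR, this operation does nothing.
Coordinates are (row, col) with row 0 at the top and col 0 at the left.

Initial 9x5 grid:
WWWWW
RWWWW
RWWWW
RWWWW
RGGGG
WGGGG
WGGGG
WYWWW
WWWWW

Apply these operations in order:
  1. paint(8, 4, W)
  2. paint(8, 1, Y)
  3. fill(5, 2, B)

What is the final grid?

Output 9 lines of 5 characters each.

Answer: WWWWW
RWWWW
RWWWW
RWWWW
RBBBB
WBBBB
WBBBB
WYWWW
WYWWW

Derivation:
After op 1 paint(8,4,W):
WWWWW
RWWWW
RWWWW
RWWWW
RGGGG
WGGGG
WGGGG
WYWWW
WWWWW
After op 2 paint(8,1,Y):
WWWWW
RWWWW
RWWWW
RWWWW
RGGGG
WGGGG
WGGGG
WYWWW
WYWWW
After op 3 fill(5,2,B) [12 cells changed]:
WWWWW
RWWWW
RWWWW
RWWWW
RBBBB
WBBBB
WBBBB
WYWWW
WYWWW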